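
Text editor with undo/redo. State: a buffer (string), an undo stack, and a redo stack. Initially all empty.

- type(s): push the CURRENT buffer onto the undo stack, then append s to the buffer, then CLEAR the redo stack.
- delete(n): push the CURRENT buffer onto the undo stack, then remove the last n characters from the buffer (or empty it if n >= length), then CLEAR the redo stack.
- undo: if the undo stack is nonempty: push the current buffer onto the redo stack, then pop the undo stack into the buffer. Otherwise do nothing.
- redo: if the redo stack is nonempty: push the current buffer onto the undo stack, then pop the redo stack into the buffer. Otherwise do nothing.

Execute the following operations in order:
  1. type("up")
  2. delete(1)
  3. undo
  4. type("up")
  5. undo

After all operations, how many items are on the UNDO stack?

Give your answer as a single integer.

Answer: 1

Derivation:
After op 1 (type): buf='up' undo_depth=1 redo_depth=0
After op 2 (delete): buf='u' undo_depth=2 redo_depth=0
After op 3 (undo): buf='up' undo_depth=1 redo_depth=1
After op 4 (type): buf='upup' undo_depth=2 redo_depth=0
After op 5 (undo): buf='up' undo_depth=1 redo_depth=1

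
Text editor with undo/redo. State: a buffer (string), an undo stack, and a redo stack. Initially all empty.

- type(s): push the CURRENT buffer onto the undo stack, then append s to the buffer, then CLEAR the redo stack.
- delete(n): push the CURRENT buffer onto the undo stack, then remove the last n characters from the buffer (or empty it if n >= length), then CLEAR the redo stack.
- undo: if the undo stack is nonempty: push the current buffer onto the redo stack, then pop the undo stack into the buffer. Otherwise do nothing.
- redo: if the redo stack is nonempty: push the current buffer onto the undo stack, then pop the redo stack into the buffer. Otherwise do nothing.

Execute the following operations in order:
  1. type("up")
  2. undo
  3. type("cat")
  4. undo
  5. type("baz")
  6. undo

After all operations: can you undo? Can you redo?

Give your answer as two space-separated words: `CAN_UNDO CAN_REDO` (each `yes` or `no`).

Answer: no yes

Derivation:
After op 1 (type): buf='up' undo_depth=1 redo_depth=0
After op 2 (undo): buf='(empty)' undo_depth=0 redo_depth=1
After op 3 (type): buf='cat' undo_depth=1 redo_depth=0
After op 4 (undo): buf='(empty)' undo_depth=0 redo_depth=1
After op 5 (type): buf='baz' undo_depth=1 redo_depth=0
After op 6 (undo): buf='(empty)' undo_depth=0 redo_depth=1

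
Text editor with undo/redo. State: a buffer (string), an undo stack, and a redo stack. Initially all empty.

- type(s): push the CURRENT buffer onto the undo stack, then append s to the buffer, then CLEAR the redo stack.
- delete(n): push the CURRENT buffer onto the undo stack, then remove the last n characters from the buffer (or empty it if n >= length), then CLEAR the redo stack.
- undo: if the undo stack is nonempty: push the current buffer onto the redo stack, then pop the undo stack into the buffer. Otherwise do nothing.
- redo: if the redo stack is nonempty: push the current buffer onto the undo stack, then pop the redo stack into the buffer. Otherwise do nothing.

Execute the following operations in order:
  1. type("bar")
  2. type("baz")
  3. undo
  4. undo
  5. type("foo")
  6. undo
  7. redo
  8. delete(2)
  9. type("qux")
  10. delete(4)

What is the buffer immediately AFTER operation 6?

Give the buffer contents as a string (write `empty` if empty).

After op 1 (type): buf='bar' undo_depth=1 redo_depth=0
After op 2 (type): buf='barbaz' undo_depth=2 redo_depth=0
After op 3 (undo): buf='bar' undo_depth=1 redo_depth=1
After op 4 (undo): buf='(empty)' undo_depth=0 redo_depth=2
After op 5 (type): buf='foo' undo_depth=1 redo_depth=0
After op 6 (undo): buf='(empty)' undo_depth=0 redo_depth=1

Answer: empty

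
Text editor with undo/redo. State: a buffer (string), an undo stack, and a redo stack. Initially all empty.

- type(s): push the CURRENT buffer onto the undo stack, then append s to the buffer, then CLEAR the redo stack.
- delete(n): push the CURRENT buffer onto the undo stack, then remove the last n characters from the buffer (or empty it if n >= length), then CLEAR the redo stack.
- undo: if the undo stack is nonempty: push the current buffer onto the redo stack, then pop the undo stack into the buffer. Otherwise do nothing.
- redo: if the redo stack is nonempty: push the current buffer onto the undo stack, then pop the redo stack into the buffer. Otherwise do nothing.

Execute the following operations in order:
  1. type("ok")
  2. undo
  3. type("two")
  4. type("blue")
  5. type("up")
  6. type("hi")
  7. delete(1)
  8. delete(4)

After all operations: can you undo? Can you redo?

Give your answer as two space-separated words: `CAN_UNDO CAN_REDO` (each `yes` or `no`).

Answer: yes no

Derivation:
After op 1 (type): buf='ok' undo_depth=1 redo_depth=0
After op 2 (undo): buf='(empty)' undo_depth=0 redo_depth=1
After op 3 (type): buf='two' undo_depth=1 redo_depth=0
After op 4 (type): buf='twoblue' undo_depth=2 redo_depth=0
After op 5 (type): buf='twoblueup' undo_depth=3 redo_depth=0
After op 6 (type): buf='twoblueuphi' undo_depth=4 redo_depth=0
After op 7 (delete): buf='twoblueuph' undo_depth=5 redo_depth=0
After op 8 (delete): buf='twoblu' undo_depth=6 redo_depth=0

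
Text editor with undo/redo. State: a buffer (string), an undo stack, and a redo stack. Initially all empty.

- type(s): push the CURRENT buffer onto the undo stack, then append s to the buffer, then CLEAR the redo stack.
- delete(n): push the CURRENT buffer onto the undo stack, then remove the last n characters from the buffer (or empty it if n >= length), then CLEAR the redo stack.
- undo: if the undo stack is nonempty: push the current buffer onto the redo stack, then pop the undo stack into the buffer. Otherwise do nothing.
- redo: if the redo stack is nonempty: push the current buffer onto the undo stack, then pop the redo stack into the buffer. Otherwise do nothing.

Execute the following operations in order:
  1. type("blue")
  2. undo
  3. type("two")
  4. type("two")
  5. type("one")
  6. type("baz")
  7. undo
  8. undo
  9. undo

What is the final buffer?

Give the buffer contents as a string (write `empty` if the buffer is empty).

After op 1 (type): buf='blue' undo_depth=1 redo_depth=0
After op 2 (undo): buf='(empty)' undo_depth=0 redo_depth=1
After op 3 (type): buf='two' undo_depth=1 redo_depth=0
After op 4 (type): buf='twotwo' undo_depth=2 redo_depth=0
After op 5 (type): buf='twotwoone' undo_depth=3 redo_depth=0
After op 6 (type): buf='twotwoonebaz' undo_depth=4 redo_depth=0
After op 7 (undo): buf='twotwoone' undo_depth=3 redo_depth=1
After op 8 (undo): buf='twotwo' undo_depth=2 redo_depth=2
After op 9 (undo): buf='two' undo_depth=1 redo_depth=3

Answer: two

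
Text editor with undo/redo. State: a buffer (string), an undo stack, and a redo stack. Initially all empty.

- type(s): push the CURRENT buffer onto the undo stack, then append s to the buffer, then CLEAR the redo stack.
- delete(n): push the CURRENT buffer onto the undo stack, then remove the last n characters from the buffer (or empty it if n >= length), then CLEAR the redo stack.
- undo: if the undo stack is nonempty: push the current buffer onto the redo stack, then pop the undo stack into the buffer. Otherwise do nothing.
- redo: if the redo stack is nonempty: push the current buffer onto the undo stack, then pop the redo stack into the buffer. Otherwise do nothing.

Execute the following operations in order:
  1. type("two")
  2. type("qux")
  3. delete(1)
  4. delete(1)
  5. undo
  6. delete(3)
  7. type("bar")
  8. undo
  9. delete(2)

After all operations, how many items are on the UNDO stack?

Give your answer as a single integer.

Answer: 5

Derivation:
After op 1 (type): buf='two' undo_depth=1 redo_depth=0
After op 2 (type): buf='twoqux' undo_depth=2 redo_depth=0
After op 3 (delete): buf='twoqu' undo_depth=3 redo_depth=0
After op 4 (delete): buf='twoq' undo_depth=4 redo_depth=0
After op 5 (undo): buf='twoqu' undo_depth=3 redo_depth=1
After op 6 (delete): buf='tw' undo_depth=4 redo_depth=0
After op 7 (type): buf='twbar' undo_depth=5 redo_depth=0
After op 8 (undo): buf='tw' undo_depth=4 redo_depth=1
After op 9 (delete): buf='(empty)' undo_depth=5 redo_depth=0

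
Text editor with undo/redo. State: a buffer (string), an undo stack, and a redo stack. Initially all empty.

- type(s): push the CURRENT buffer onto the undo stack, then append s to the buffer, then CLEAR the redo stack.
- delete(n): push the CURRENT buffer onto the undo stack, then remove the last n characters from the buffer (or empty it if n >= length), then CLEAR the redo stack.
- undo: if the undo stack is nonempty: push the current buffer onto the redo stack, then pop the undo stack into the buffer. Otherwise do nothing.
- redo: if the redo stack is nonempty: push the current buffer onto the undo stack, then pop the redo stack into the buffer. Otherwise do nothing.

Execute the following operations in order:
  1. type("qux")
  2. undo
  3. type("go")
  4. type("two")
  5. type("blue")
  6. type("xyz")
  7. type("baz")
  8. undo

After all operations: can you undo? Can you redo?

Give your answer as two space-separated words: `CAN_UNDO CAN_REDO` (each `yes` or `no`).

After op 1 (type): buf='qux' undo_depth=1 redo_depth=0
After op 2 (undo): buf='(empty)' undo_depth=0 redo_depth=1
After op 3 (type): buf='go' undo_depth=1 redo_depth=0
After op 4 (type): buf='gotwo' undo_depth=2 redo_depth=0
After op 5 (type): buf='gotwoblue' undo_depth=3 redo_depth=0
After op 6 (type): buf='gotwobluexyz' undo_depth=4 redo_depth=0
After op 7 (type): buf='gotwobluexyzbaz' undo_depth=5 redo_depth=0
After op 8 (undo): buf='gotwobluexyz' undo_depth=4 redo_depth=1

Answer: yes yes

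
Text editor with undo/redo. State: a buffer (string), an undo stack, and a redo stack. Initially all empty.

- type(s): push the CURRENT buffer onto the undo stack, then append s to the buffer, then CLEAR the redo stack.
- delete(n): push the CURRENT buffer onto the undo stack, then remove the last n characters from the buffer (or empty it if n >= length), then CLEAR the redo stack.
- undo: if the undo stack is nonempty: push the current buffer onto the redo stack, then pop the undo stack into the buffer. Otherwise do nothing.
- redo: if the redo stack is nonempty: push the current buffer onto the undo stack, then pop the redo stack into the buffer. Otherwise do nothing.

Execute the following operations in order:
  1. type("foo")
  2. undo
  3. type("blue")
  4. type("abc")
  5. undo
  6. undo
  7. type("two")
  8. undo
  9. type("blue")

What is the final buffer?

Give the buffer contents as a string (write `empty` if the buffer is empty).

Answer: blue

Derivation:
After op 1 (type): buf='foo' undo_depth=1 redo_depth=0
After op 2 (undo): buf='(empty)' undo_depth=0 redo_depth=1
After op 3 (type): buf='blue' undo_depth=1 redo_depth=0
After op 4 (type): buf='blueabc' undo_depth=2 redo_depth=0
After op 5 (undo): buf='blue' undo_depth=1 redo_depth=1
After op 6 (undo): buf='(empty)' undo_depth=0 redo_depth=2
After op 7 (type): buf='two' undo_depth=1 redo_depth=0
After op 8 (undo): buf='(empty)' undo_depth=0 redo_depth=1
After op 9 (type): buf='blue' undo_depth=1 redo_depth=0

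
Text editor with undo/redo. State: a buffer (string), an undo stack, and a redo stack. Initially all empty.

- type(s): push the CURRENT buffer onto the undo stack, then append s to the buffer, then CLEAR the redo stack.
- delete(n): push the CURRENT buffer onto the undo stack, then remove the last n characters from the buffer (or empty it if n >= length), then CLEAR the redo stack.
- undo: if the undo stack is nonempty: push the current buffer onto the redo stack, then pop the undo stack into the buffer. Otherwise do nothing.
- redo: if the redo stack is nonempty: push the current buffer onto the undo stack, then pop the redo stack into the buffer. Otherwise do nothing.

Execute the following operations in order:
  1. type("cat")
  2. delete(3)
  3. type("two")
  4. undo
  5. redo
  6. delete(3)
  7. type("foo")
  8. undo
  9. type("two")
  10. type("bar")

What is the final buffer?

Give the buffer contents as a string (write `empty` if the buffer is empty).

Answer: twobar

Derivation:
After op 1 (type): buf='cat' undo_depth=1 redo_depth=0
After op 2 (delete): buf='(empty)' undo_depth=2 redo_depth=0
After op 3 (type): buf='two' undo_depth=3 redo_depth=0
After op 4 (undo): buf='(empty)' undo_depth=2 redo_depth=1
After op 5 (redo): buf='two' undo_depth=3 redo_depth=0
After op 6 (delete): buf='(empty)' undo_depth=4 redo_depth=0
After op 7 (type): buf='foo' undo_depth=5 redo_depth=0
After op 8 (undo): buf='(empty)' undo_depth=4 redo_depth=1
After op 9 (type): buf='two' undo_depth=5 redo_depth=0
After op 10 (type): buf='twobar' undo_depth=6 redo_depth=0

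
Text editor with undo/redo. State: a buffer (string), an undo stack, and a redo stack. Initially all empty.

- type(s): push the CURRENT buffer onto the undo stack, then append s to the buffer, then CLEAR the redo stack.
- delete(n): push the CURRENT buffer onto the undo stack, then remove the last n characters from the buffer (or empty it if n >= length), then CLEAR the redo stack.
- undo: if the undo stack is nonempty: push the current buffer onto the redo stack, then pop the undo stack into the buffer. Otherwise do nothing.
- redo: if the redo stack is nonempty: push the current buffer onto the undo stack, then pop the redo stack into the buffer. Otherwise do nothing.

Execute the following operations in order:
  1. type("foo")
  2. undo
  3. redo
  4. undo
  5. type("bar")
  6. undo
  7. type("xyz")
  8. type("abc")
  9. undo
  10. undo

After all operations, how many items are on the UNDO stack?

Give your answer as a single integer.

After op 1 (type): buf='foo' undo_depth=1 redo_depth=0
After op 2 (undo): buf='(empty)' undo_depth=0 redo_depth=1
After op 3 (redo): buf='foo' undo_depth=1 redo_depth=0
After op 4 (undo): buf='(empty)' undo_depth=0 redo_depth=1
After op 5 (type): buf='bar' undo_depth=1 redo_depth=0
After op 6 (undo): buf='(empty)' undo_depth=0 redo_depth=1
After op 7 (type): buf='xyz' undo_depth=1 redo_depth=0
After op 8 (type): buf='xyzabc' undo_depth=2 redo_depth=0
After op 9 (undo): buf='xyz' undo_depth=1 redo_depth=1
After op 10 (undo): buf='(empty)' undo_depth=0 redo_depth=2

Answer: 0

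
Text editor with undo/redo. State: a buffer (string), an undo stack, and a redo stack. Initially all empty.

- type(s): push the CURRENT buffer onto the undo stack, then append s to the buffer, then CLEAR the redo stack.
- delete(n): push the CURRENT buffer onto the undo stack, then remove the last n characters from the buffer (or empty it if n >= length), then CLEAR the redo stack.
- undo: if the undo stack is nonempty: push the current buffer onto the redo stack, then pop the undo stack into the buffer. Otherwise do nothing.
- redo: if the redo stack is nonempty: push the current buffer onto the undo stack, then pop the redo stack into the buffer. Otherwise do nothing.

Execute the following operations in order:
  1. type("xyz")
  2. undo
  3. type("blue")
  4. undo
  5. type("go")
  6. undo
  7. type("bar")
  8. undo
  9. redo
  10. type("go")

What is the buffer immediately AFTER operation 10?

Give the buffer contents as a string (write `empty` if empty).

Answer: bargo

Derivation:
After op 1 (type): buf='xyz' undo_depth=1 redo_depth=0
After op 2 (undo): buf='(empty)' undo_depth=0 redo_depth=1
After op 3 (type): buf='blue' undo_depth=1 redo_depth=0
After op 4 (undo): buf='(empty)' undo_depth=0 redo_depth=1
After op 5 (type): buf='go' undo_depth=1 redo_depth=0
After op 6 (undo): buf='(empty)' undo_depth=0 redo_depth=1
After op 7 (type): buf='bar' undo_depth=1 redo_depth=0
After op 8 (undo): buf='(empty)' undo_depth=0 redo_depth=1
After op 9 (redo): buf='bar' undo_depth=1 redo_depth=0
After op 10 (type): buf='bargo' undo_depth=2 redo_depth=0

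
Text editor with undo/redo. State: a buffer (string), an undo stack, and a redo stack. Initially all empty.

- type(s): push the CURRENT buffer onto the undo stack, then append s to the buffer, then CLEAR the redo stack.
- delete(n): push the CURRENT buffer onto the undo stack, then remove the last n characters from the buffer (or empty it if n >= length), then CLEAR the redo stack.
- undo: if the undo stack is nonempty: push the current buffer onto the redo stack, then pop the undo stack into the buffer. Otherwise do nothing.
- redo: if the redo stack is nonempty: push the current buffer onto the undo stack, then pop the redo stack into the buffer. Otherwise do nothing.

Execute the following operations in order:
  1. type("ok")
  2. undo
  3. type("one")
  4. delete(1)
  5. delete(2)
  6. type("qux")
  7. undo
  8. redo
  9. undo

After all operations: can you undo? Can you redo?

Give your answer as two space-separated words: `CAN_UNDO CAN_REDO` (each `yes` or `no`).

Answer: yes yes

Derivation:
After op 1 (type): buf='ok' undo_depth=1 redo_depth=0
After op 2 (undo): buf='(empty)' undo_depth=0 redo_depth=1
After op 3 (type): buf='one' undo_depth=1 redo_depth=0
After op 4 (delete): buf='on' undo_depth=2 redo_depth=0
After op 5 (delete): buf='(empty)' undo_depth=3 redo_depth=0
After op 6 (type): buf='qux' undo_depth=4 redo_depth=0
After op 7 (undo): buf='(empty)' undo_depth=3 redo_depth=1
After op 8 (redo): buf='qux' undo_depth=4 redo_depth=0
After op 9 (undo): buf='(empty)' undo_depth=3 redo_depth=1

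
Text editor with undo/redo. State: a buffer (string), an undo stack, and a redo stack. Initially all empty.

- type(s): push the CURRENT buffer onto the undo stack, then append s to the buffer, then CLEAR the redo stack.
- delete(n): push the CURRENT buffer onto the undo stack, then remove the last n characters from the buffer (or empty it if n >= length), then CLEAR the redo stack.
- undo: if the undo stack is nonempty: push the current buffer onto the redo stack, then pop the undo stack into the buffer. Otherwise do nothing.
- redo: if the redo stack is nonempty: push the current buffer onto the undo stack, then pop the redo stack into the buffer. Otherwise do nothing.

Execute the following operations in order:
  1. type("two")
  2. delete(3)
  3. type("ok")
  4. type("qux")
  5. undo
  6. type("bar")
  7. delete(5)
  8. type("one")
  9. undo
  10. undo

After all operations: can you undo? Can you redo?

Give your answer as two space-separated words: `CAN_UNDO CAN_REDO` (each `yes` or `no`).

After op 1 (type): buf='two' undo_depth=1 redo_depth=0
After op 2 (delete): buf='(empty)' undo_depth=2 redo_depth=0
After op 3 (type): buf='ok' undo_depth=3 redo_depth=0
After op 4 (type): buf='okqux' undo_depth=4 redo_depth=0
After op 5 (undo): buf='ok' undo_depth=3 redo_depth=1
After op 6 (type): buf='okbar' undo_depth=4 redo_depth=0
After op 7 (delete): buf='(empty)' undo_depth=5 redo_depth=0
After op 8 (type): buf='one' undo_depth=6 redo_depth=0
After op 9 (undo): buf='(empty)' undo_depth=5 redo_depth=1
After op 10 (undo): buf='okbar' undo_depth=4 redo_depth=2

Answer: yes yes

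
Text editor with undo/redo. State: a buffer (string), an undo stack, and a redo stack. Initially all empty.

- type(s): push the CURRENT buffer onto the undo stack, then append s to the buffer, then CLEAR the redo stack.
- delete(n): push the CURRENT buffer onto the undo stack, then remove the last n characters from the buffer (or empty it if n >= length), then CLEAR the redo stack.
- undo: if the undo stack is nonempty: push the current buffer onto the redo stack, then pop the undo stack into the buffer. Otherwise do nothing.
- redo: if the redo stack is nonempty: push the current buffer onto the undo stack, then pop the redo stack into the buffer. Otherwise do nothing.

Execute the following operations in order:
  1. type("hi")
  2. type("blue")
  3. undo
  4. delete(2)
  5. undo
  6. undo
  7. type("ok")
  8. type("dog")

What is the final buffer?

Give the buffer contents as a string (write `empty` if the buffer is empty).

After op 1 (type): buf='hi' undo_depth=1 redo_depth=0
After op 2 (type): buf='hiblue' undo_depth=2 redo_depth=0
After op 3 (undo): buf='hi' undo_depth=1 redo_depth=1
After op 4 (delete): buf='(empty)' undo_depth=2 redo_depth=0
After op 5 (undo): buf='hi' undo_depth=1 redo_depth=1
After op 6 (undo): buf='(empty)' undo_depth=0 redo_depth=2
After op 7 (type): buf='ok' undo_depth=1 redo_depth=0
After op 8 (type): buf='okdog' undo_depth=2 redo_depth=0

Answer: okdog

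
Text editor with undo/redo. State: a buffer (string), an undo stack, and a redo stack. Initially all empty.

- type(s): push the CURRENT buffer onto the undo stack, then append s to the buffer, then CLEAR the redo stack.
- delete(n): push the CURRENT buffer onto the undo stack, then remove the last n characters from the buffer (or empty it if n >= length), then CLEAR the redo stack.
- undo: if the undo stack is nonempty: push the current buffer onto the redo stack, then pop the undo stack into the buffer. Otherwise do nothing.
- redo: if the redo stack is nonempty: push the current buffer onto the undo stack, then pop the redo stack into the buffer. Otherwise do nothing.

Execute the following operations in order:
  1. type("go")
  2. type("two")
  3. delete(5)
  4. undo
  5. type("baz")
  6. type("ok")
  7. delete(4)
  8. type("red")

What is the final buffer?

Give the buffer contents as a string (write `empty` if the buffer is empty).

Answer: gotwobred

Derivation:
After op 1 (type): buf='go' undo_depth=1 redo_depth=0
After op 2 (type): buf='gotwo' undo_depth=2 redo_depth=0
After op 3 (delete): buf='(empty)' undo_depth=3 redo_depth=0
After op 4 (undo): buf='gotwo' undo_depth=2 redo_depth=1
After op 5 (type): buf='gotwobaz' undo_depth=3 redo_depth=0
After op 6 (type): buf='gotwobazok' undo_depth=4 redo_depth=0
After op 7 (delete): buf='gotwob' undo_depth=5 redo_depth=0
After op 8 (type): buf='gotwobred' undo_depth=6 redo_depth=0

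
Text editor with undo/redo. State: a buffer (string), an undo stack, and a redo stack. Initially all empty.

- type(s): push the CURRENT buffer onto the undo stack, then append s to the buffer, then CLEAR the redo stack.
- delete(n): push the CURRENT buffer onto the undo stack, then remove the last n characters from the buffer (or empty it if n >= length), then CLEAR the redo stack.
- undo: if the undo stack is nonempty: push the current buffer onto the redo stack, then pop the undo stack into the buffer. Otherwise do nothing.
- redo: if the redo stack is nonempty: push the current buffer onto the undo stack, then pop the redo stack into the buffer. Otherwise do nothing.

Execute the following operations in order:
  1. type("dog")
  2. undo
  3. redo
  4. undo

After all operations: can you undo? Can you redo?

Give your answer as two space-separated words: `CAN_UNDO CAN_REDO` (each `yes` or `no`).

After op 1 (type): buf='dog' undo_depth=1 redo_depth=0
After op 2 (undo): buf='(empty)' undo_depth=0 redo_depth=1
After op 3 (redo): buf='dog' undo_depth=1 redo_depth=0
After op 4 (undo): buf='(empty)' undo_depth=0 redo_depth=1

Answer: no yes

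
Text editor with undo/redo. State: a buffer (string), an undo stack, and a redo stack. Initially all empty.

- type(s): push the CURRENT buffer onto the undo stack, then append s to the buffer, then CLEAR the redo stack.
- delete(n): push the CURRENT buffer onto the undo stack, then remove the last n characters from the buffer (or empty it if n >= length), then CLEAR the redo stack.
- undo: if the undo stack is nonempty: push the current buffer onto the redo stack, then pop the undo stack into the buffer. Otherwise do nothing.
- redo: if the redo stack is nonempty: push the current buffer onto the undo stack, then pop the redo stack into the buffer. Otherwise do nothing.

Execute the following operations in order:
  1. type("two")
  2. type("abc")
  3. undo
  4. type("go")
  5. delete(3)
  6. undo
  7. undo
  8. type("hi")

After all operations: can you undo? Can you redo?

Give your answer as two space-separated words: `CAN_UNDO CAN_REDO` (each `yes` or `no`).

Answer: yes no

Derivation:
After op 1 (type): buf='two' undo_depth=1 redo_depth=0
After op 2 (type): buf='twoabc' undo_depth=2 redo_depth=0
After op 3 (undo): buf='two' undo_depth=1 redo_depth=1
After op 4 (type): buf='twogo' undo_depth=2 redo_depth=0
After op 5 (delete): buf='tw' undo_depth=3 redo_depth=0
After op 6 (undo): buf='twogo' undo_depth=2 redo_depth=1
After op 7 (undo): buf='two' undo_depth=1 redo_depth=2
After op 8 (type): buf='twohi' undo_depth=2 redo_depth=0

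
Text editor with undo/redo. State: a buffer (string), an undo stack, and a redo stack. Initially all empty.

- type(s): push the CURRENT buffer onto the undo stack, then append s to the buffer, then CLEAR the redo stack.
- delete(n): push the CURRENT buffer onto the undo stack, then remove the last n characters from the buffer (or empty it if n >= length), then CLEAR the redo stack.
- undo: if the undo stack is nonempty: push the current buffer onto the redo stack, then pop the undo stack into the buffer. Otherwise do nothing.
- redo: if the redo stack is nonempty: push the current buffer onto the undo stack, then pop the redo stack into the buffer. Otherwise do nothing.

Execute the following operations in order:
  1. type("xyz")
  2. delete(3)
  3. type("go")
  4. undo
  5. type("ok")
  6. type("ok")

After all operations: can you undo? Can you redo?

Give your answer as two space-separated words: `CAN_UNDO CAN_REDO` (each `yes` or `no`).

Answer: yes no

Derivation:
After op 1 (type): buf='xyz' undo_depth=1 redo_depth=0
After op 2 (delete): buf='(empty)' undo_depth=2 redo_depth=0
After op 3 (type): buf='go' undo_depth=3 redo_depth=0
After op 4 (undo): buf='(empty)' undo_depth=2 redo_depth=1
After op 5 (type): buf='ok' undo_depth=3 redo_depth=0
After op 6 (type): buf='okok' undo_depth=4 redo_depth=0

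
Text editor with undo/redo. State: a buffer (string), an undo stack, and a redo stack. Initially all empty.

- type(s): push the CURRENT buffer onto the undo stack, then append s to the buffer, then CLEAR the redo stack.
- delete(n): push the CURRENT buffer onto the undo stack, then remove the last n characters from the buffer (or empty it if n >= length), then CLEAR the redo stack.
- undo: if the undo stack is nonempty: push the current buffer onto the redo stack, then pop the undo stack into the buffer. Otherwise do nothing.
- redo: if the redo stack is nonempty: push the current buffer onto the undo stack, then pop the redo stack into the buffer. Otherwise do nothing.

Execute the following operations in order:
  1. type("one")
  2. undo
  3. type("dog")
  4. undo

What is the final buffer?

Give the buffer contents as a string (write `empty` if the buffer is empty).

Answer: empty

Derivation:
After op 1 (type): buf='one' undo_depth=1 redo_depth=0
After op 2 (undo): buf='(empty)' undo_depth=0 redo_depth=1
After op 3 (type): buf='dog' undo_depth=1 redo_depth=0
After op 4 (undo): buf='(empty)' undo_depth=0 redo_depth=1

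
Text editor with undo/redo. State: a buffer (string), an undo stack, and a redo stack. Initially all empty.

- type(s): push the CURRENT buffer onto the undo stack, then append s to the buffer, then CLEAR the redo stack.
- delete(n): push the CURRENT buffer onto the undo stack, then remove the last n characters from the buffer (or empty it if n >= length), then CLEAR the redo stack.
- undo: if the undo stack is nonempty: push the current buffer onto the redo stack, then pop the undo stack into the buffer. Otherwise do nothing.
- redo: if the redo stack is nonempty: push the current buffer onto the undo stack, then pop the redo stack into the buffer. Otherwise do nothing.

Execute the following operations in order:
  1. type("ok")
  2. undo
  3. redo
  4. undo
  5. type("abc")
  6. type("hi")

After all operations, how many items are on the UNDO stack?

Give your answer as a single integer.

After op 1 (type): buf='ok' undo_depth=1 redo_depth=0
After op 2 (undo): buf='(empty)' undo_depth=0 redo_depth=1
After op 3 (redo): buf='ok' undo_depth=1 redo_depth=0
After op 4 (undo): buf='(empty)' undo_depth=0 redo_depth=1
After op 5 (type): buf='abc' undo_depth=1 redo_depth=0
After op 6 (type): buf='abchi' undo_depth=2 redo_depth=0

Answer: 2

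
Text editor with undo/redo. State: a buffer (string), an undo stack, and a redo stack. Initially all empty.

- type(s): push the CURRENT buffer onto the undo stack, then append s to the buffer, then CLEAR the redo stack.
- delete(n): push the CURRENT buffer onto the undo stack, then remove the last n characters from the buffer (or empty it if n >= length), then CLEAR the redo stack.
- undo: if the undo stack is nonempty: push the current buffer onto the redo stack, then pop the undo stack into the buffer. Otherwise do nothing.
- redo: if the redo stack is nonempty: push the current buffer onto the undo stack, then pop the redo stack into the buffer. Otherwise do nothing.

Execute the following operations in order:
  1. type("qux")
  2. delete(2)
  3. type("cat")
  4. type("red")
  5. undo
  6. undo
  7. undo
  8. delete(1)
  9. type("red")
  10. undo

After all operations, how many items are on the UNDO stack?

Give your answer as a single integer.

After op 1 (type): buf='qux' undo_depth=1 redo_depth=0
After op 2 (delete): buf='q' undo_depth=2 redo_depth=0
After op 3 (type): buf='qcat' undo_depth=3 redo_depth=0
After op 4 (type): buf='qcatred' undo_depth=4 redo_depth=0
After op 5 (undo): buf='qcat' undo_depth=3 redo_depth=1
After op 6 (undo): buf='q' undo_depth=2 redo_depth=2
After op 7 (undo): buf='qux' undo_depth=1 redo_depth=3
After op 8 (delete): buf='qu' undo_depth=2 redo_depth=0
After op 9 (type): buf='qured' undo_depth=3 redo_depth=0
After op 10 (undo): buf='qu' undo_depth=2 redo_depth=1

Answer: 2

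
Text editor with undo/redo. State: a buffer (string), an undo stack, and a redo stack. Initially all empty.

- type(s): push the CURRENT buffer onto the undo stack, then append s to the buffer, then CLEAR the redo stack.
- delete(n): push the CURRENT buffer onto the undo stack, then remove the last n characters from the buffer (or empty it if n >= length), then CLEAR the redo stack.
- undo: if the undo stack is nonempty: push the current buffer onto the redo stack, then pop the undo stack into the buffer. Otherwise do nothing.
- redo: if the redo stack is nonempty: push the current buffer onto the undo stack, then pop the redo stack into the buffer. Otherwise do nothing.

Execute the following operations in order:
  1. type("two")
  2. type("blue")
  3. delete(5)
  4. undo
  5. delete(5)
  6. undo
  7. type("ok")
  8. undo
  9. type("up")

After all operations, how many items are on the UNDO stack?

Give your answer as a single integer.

After op 1 (type): buf='two' undo_depth=1 redo_depth=0
After op 2 (type): buf='twoblue' undo_depth=2 redo_depth=0
After op 3 (delete): buf='tw' undo_depth=3 redo_depth=0
After op 4 (undo): buf='twoblue' undo_depth=2 redo_depth=1
After op 5 (delete): buf='tw' undo_depth=3 redo_depth=0
After op 6 (undo): buf='twoblue' undo_depth=2 redo_depth=1
After op 7 (type): buf='twoblueok' undo_depth=3 redo_depth=0
After op 8 (undo): buf='twoblue' undo_depth=2 redo_depth=1
After op 9 (type): buf='twoblueup' undo_depth=3 redo_depth=0

Answer: 3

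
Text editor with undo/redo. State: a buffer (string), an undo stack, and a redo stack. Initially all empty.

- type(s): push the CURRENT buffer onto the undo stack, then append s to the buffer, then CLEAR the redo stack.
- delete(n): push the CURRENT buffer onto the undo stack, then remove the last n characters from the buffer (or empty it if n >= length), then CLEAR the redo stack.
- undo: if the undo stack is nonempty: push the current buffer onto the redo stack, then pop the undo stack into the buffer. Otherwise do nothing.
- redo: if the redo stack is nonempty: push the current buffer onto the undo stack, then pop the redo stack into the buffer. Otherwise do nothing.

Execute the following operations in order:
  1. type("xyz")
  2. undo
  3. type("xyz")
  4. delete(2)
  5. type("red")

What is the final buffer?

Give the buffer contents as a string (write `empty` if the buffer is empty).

After op 1 (type): buf='xyz' undo_depth=1 redo_depth=0
After op 2 (undo): buf='(empty)' undo_depth=0 redo_depth=1
After op 3 (type): buf='xyz' undo_depth=1 redo_depth=0
After op 4 (delete): buf='x' undo_depth=2 redo_depth=0
After op 5 (type): buf='xred' undo_depth=3 redo_depth=0

Answer: xred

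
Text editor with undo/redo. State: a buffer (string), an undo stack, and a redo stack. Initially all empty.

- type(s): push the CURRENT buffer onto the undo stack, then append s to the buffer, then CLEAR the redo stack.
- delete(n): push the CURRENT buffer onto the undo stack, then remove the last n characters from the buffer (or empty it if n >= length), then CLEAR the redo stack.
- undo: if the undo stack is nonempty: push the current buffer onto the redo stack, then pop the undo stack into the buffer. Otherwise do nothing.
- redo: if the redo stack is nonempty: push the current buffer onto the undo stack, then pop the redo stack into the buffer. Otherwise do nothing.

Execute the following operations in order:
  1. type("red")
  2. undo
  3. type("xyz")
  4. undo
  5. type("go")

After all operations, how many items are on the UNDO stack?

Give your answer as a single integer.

After op 1 (type): buf='red' undo_depth=1 redo_depth=0
After op 2 (undo): buf='(empty)' undo_depth=0 redo_depth=1
After op 3 (type): buf='xyz' undo_depth=1 redo_depth=0
After op 4 (undo): buf='(empty)' undo_depth=0 redo_depth=1
After op 5 (type): buf='go' undo_depth=1 redo_depth=0

Answer: 1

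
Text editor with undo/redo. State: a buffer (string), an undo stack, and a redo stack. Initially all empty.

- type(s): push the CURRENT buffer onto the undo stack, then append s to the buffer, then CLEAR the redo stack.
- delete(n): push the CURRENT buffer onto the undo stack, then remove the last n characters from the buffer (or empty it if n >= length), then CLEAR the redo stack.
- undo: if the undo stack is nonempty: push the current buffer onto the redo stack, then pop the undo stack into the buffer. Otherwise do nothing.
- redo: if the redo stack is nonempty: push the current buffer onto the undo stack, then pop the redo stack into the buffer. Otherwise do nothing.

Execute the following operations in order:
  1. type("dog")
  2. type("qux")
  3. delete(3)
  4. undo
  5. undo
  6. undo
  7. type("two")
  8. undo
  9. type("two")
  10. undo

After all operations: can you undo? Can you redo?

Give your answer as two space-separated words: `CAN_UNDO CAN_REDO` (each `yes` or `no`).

Answer: no yes

Derivation:
After op 1 (type): buf='dog' undo_depth=1 redo_depth=0
After op 2 (type): buf='dogqux' undo_depth=2 redo_depth=0
After op 3 (delete): buf='dog' undo_depth=3 redo_depth=0
After op 4 (undo): buf='dogqux' undo_depth=2 redo_depth=1
After op 5 (undo): buf='dog' undo_depth=1 redo_depth=2
After op 6 (undo): buf='(empty)' undo_depth=0 redo_depth=3
After op 7 (type): buf='two' undo_depth=1 redo_depth=0
After op 8 (undo): buf='(empty)' undo_depth=0 redo_depth=1
After op 9 (type): buf='two' undo_depth=1 redo_depth=0
After op 10 (undo): buf='(empty)' undo_depth=0 redo_depth=1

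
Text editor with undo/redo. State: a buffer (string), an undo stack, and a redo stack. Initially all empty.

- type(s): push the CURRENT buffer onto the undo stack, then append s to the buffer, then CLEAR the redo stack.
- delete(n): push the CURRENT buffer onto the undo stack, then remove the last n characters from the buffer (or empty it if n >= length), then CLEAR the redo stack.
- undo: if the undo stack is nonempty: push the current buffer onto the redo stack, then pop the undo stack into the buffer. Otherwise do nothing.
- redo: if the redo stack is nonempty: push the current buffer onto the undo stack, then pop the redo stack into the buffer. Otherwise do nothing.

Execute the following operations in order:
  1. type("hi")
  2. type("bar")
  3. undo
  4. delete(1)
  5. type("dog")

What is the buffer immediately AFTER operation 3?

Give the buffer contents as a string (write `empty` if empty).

After op 1 (type): buf='hi' undo_depth=1 redo_depth=0
After op 2 (type): buf='hibar' undo_depth=2 redo_depth=0
After op 3 (undo): buf='hi' undo_depth=1 redo_depth=1

Answer: hi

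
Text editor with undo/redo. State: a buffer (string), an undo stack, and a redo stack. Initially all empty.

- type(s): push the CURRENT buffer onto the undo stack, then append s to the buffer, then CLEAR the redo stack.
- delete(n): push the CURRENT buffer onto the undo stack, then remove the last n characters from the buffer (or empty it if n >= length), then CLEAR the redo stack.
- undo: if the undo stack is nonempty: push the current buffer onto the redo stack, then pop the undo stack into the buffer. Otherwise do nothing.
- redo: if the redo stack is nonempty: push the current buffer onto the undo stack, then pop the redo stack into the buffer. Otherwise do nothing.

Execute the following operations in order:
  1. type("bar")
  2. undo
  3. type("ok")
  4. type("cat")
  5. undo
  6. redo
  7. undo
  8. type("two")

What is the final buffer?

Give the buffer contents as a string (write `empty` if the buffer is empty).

After op 1 (type): buf='bar' undo_depth=1 redo_depth=0
After op 2 (undo): buf='(empty)' undo_depth=0 redo_depth=1
After op 3 (type): buf='ok' undo_depth=1 redo_depth=0
After op 4 (type): buf='okcat' undo_depth=2 redo_depth=0
After op 5 (undo): buf='ok' undo_depth=1 redo_depth=1
After op 6 (redo): buf='okcat' undo_depth=2 redo_depth=0
After op 7 (undo): buf='ok' undo_depth=1 redo_depth=1
After op 8 (type): buf='oktwo' undo_depth=2 redo_depth=0

Answer: oktwo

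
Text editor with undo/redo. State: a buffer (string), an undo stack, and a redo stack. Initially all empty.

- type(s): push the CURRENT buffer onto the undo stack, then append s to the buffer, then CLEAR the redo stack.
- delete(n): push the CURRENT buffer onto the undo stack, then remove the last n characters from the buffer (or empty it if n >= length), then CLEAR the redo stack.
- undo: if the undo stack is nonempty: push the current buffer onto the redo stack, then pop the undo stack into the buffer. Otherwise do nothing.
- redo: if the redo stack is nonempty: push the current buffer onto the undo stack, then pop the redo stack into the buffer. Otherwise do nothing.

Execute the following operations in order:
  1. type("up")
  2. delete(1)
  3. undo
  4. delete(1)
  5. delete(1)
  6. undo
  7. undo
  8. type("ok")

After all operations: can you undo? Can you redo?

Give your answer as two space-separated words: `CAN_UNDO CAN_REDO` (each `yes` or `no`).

Answer: yes no

Derivation:
After op 1 (type): buf='up' undo_depth=1 redo_depth=0
After op 2 (delete): buf='u' undo_depth=2 redo_depth=0
After op 3 (undo): buf='up' undo_depth=1 redo_depth=1
After op 4 (delete): buf='u' undo_depth=2 redo_depth=0
After op 5 (delete): buf='(empty)' undo_depth=3 redo_depth=0
After op 6 (undo): buf='u' undo_depth=2 redo_depth=1
After op 7 (undo): buf='up' undo_depth=1 redo_depth=2
After op 8 (type): buf='upok' undo_depth=2 redo_depth=0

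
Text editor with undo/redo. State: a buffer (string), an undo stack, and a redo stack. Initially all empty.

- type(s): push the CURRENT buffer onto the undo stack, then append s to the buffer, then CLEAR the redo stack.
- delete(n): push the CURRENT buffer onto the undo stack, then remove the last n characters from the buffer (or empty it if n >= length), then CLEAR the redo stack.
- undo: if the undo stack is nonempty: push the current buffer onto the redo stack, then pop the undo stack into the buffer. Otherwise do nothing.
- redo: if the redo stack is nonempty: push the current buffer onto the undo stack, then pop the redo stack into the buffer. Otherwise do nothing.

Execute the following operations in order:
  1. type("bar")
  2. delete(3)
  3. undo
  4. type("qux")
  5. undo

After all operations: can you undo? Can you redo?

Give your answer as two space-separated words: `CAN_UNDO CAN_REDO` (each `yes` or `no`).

After op 1 (type): buf='bar' undo_depth=1 redo_depth=0
After op 2 (delete): buf='(empty)' undo_depth=2 redo_depth=0
After op 3 (undo): buf='bar' undo_depth=1 redo_depth=1
After op 4 (type): buf='barqux' undo_depth=2 redo_depth=0
After op 5 (undo): buf='bar' undo_depth=1 redo_depth=1

Answer: yes yes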